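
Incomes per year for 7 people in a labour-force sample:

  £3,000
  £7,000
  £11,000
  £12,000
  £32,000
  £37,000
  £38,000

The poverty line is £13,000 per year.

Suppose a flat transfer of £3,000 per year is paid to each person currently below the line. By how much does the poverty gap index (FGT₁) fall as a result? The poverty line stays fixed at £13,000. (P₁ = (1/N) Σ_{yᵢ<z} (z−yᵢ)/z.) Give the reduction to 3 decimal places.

0.099

Before: below the line — £3,000, £7,000, £11,000, £12,000; poverty gap index (FGT₁) = 0.20879.
After the £3,000 transfer: below the line — £6,000, £10,000; poverty gap index (FGT₁) = 0.10989.
Reduction = 0.20879 − 0.10989 = 0.099.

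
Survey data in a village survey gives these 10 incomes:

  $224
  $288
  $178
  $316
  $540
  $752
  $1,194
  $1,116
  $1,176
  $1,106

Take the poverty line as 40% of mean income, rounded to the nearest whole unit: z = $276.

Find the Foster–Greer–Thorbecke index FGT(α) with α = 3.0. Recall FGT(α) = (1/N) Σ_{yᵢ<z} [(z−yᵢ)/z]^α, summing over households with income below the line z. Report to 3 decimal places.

Below the line: $178, $224 (q = 2 of N = 10).
Gap ratios (z−y)/z: (276−178)/276 = 0.3551; (276−224)/276 = 0.1884.
Raised to α = 3.0: 0.04477; 0.00669.
Sum = 0.051454; FGT(3.0) = 0.051454 / 10 = 0.005.

0.005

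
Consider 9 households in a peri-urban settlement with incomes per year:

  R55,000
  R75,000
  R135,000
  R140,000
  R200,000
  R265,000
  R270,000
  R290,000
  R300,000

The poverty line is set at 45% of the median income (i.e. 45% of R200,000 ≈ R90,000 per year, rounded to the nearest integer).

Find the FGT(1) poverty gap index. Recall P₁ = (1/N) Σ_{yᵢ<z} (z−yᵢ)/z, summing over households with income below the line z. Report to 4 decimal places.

0.0617

Below the line: R55,000, R75,000 (q = 2 of N = 9).
Normalized shortfalls: (90000−55000)/90000 = 0.3889; (90000−75000)/90000 = 0.1667.
Σ = 0.555556. Dividing by the full population N = 9 gives P₁ = 0.0617.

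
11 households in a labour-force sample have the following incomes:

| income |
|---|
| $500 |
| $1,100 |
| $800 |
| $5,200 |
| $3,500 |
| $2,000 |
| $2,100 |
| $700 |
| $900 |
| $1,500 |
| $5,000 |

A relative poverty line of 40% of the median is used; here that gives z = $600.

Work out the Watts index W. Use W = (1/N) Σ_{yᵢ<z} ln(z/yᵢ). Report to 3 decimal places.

0.017

Incomes under z: $500 (q = 1 of N = 11).
ln(z/y) terms: ln(600/500) = 0.1823.
W = 0.182322 / 11 = 0.017.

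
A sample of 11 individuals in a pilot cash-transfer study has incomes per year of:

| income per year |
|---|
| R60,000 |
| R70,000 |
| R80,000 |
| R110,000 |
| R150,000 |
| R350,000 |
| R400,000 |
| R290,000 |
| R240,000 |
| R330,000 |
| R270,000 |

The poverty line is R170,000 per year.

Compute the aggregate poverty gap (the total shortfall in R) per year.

R380,000

Below the line: R60,000, R70,000, R80,000, R110,000, R150,000 (q = 5 of N = 11).
Individual gaps: 170000−60000 = 110000; 170000−70000 = 100000; 170000−80000 = 90000; 170000−110000 = 60000; 170000−150000 = 20000.
Aggregate gap = R380,000.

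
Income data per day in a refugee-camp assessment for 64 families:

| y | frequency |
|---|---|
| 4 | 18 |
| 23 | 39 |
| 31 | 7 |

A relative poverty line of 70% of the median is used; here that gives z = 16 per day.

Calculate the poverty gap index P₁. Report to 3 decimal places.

0.211

Poor units: 18×4 (q = 18 of N = 64).
Normalized shortfalls: (16−4)/16 = 0.7500 (×18).
Σ = 13.500000. Dividing by the full population N = 64 gives P₁ = 0.211.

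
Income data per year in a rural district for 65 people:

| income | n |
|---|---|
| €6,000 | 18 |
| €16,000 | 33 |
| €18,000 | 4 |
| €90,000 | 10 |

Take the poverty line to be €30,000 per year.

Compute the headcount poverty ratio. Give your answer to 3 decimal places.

55 of the 65 people have income below €30,000.
H = 55/65 = 0.846.

0.846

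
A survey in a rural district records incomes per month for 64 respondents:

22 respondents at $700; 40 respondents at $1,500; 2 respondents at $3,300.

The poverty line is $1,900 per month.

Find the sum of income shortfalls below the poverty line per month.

Below z: 22×$700, 40×$1,500 (q = 62 of N = 64).
Individual gaps: 22×(1900−700) = 26400; 40×(1900−1500) = 16000.
Aggregate gap = $42,400.

$42,400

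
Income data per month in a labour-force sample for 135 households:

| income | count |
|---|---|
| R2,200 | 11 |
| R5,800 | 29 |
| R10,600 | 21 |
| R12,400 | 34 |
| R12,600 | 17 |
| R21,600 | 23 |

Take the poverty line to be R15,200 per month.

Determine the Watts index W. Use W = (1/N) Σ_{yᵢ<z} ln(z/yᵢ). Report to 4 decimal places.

Below the line: 11×R2,200, 29×R5,800, 21×R10,600, 34×R12,400, 17×R12,600 (q = 112 of N = 135).
Log shortfalls: ln(15200/2200) = 1.9328 (×11); ln(15200/5800) = 0.9634 (×29); ln(15200/10600) = 0.3604 (×21); ln(15200/12400) = 0.2036 (×34); ln(15200/12600) = 0.1876 (×17).
W = 66.881717 / 135 = 0.4954.

0.4954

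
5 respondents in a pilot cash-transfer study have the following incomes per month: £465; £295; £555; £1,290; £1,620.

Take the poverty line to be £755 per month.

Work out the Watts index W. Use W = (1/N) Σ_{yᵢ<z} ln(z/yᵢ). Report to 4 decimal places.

0.3464

Poor units: £295, £465, £555 (q = 3 of N = 5).
Log gaps: ln(755/295) = 0.9397; ln(755/465) = 0.4847; ln(755/555) = 0.3077.
W = 1.732172 / 5 = 0.3464.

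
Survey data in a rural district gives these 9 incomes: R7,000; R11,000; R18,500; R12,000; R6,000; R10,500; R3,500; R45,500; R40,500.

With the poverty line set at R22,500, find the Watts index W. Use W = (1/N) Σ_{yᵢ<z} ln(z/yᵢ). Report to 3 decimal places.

0.739

Poor units: R3,500, R6,000, R7,000, R10,500, R11,000, R12,000, R18,500 (q = 7 of N = 9).
Log shortfalls: ln(22500/3500) = 1.8608; ln(22500/6000) = 1.3218; ln(22500/7000) = 1.1676; ln(22500/10500) = 0.7621; ln(22500/11000) = 0.7156; ln(22500/12000) = 0.6286; ln(22500/18500) = 0.1957.
W = 6.652227 / 9 = 0.739.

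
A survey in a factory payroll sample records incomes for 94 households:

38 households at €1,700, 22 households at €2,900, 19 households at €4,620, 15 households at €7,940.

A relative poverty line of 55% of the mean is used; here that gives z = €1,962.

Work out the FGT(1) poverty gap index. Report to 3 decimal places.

0.054

Incomes under z: 38×€1,700 (q = 38 of N = 94).
Relative gaps: (1962−1700)/1962 = 0.1335 (×38).
Σ = 5.074414. Dividing by the full population N = 94 gives P₁ = 0.054.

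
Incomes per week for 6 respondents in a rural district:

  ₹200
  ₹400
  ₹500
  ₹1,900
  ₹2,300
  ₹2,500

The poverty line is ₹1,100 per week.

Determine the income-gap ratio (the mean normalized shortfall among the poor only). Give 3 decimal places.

Below the line: ₹200, ₹400, ₹500 (q = 3 of N = 6).
Shortfall ratios (z−y)/z: 0.8182, 0.6364, 0.5455; sum = 2.000000.
I averages over the q = 3 poor units only: 2.000000 / 3 = 0.667.

0.667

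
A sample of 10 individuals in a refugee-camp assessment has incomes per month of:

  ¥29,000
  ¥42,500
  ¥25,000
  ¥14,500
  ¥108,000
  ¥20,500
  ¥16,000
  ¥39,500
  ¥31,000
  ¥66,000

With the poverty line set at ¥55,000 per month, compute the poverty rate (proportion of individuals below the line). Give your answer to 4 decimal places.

0.8000

8 of the 10 individuals have income below ¥55,000.
H = 8/10 = 0.8000.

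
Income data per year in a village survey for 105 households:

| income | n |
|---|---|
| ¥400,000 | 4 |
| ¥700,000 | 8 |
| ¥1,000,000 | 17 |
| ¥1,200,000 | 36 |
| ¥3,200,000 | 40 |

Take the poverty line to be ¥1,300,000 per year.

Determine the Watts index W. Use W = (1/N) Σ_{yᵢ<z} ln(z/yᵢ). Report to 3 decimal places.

Below the line: 4×¥400,000, 8×¥700,000, 17×¥1,000,000, 36×¥1,200,000 (q = 65 of N = 105).
ln(z/y) terms: ln(1300000/400000) = 1.1787 (×4); ln(1300000/700000) = 0.6190 (×8); ln(1300000/1000000) = 0.2624 (×17); ln(1300000/1200000) = 0.0800 (×36).
W = 17.008664 / 105 = 0.162.

0.162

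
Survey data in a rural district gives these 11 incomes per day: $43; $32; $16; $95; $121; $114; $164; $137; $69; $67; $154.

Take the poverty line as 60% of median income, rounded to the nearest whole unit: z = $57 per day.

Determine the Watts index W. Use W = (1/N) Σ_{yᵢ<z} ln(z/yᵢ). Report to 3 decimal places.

0.194

Below the line: $16, $32, $43 (q = 3 of N = 11).
ln(z/y) terms: ln(57/16) = 1.2705; ln(57/32) = 0.5773; ln(57/43) = 0.2819.
W = 2.129629 / 11 = 0.194.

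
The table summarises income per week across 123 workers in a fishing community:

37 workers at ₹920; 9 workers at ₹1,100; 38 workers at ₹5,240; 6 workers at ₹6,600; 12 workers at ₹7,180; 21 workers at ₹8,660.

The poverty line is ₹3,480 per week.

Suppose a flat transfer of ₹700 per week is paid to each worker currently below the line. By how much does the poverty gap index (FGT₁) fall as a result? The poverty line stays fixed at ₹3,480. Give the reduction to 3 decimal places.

0.075

Before: below the line — 37×₹920, 9×₹1,100; poverty gap index (FGT₁) = 0.27133.
After the ₹700 transfer: below the line — 37×₹1,620, 9×₹1,800; poverty gap index (FGT₁) = 0.19610.
Reduction = 0.27133 − 0.19610 = 0.075.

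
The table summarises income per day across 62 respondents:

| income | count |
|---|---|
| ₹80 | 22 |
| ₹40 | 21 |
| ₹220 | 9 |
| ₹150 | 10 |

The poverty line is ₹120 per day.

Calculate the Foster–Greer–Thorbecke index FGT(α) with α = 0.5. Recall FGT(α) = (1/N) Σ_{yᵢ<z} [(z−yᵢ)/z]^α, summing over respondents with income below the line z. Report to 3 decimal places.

Below z: 21×₹40, 22×₹80 (q = 43 of N = 62).
Shortfall ratios: (120−40)/120 = 0.6667 (×21); (120−80)/120 = 0.3333 (×22).
Raised to α = 0.5: 0.81650 (×21); 0.57735 (×22).
Sum = 29.848134; FGT(0.5) = 29.848134 / 62 = 0.481.

0.481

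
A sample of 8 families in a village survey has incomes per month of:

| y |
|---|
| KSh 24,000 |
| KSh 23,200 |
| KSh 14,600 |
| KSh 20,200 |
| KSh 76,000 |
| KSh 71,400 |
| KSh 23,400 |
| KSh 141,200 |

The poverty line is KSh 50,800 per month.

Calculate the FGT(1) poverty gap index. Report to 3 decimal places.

Incomes under z: KSh 14,600, KSh 20,200, KSh 23,200, KSh 23,400, KSh 24,000 (q = 5 of N = 8).
Relative gaps: (50800−14600)/50800 = 0.7126; (50800−20200)/50800 = 0.6024; (50800−23200)/50800 = 0.5433; (50800−23400)/50800 = 0.5394; (50800−24000)/50800 = 0.5276.
Sum of shortfalls = 2.925197; P₁ averages over all N: 2.925197 / 8 = 0.366.

0.366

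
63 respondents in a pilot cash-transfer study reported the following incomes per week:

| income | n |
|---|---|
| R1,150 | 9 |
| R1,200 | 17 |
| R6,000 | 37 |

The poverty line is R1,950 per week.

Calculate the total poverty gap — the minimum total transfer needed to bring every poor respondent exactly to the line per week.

R19,950

Below the line: 9×R1,150, 17×R1,200 (q = 26 of N = 63).
Individual gaps: 9×(1950−1150) = 7200; 17×(1950−1200) = 12750.
Aggregate gap = R19,950.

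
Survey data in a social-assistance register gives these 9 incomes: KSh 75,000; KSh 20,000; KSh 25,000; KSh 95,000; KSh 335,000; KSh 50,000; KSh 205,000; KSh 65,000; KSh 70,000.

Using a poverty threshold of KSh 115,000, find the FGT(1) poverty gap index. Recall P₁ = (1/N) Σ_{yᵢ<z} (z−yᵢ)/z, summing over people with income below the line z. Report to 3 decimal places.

Below the line: KSh 20,000, KSh 25,000, KSh 50,000, KSh 65,000, KSh 70,000, KSh 75,000, KSh 95,000 (q = 7 of N = 9).
Relative gaps: (115000−20000)/115000 = 0.8261; (115000−25000)/115000 = 0.7826; (115000−50000)/115000 = 0.5652; (115000−65000)/115000 = 0.4348; (115000−70000)/115000 = 0.3913; (115000−75000)/115000 = 0.3478; (115000−95000)/115000 = 0.1739.
Sum of shortfalls = 3.521739; P₁ averages over all N: 3.521739 / 9 = 0.391.

0.391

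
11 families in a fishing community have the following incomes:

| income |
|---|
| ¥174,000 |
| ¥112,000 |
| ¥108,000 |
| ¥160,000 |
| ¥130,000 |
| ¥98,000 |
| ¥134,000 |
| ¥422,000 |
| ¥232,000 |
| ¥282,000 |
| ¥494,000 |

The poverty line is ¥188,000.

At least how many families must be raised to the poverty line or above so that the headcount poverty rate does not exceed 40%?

3

Currently q = 7 of N = 11 are below the line (H = 0.636).
A headcount ratio of at most 40% allows at most ⌊0.40 × 11⌋ = 4 poor families.
So at least 7 − 4 = 3 must be lifted.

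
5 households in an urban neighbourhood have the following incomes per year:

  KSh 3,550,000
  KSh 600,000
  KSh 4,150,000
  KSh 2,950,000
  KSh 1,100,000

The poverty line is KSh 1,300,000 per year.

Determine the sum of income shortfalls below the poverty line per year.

Below z: KSh 600,000, KSh 1,100,000 (q = 2 of N = 5).
Individual gaps: 1300000−600000 = 700000; 1300000−1100000 = 200000.
Aggregate gap = KSh 900,000.

KSh 900,000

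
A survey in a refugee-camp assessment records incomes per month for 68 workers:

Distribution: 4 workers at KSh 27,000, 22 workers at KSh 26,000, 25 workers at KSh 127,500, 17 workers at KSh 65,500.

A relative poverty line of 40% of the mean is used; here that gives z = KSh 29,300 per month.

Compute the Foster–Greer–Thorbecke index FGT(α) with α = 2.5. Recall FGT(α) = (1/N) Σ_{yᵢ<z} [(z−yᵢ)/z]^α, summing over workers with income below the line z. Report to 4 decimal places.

0.0015

Below z: 22×KSh 26,000, 4×KSh 27,000 (q = 26 of N = 68).
Normalized shortfalls: (29300−26000)/29300 = 0.1126 (×22); (29300−27000)/29300 = 0.0785 (×4).
Raised to α = 2.5: 0.00426 (×22); 0.00173 (×4).
Sum = 0.100562; FGT(2.5) = 0.100562 / 68 = 0.0015.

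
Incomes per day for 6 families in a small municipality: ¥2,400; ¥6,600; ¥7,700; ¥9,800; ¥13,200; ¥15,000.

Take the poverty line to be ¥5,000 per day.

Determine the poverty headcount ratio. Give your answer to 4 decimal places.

1 of the 6 families have income below ¥5,000.
H = 1/6 = 0.1667.

0.1667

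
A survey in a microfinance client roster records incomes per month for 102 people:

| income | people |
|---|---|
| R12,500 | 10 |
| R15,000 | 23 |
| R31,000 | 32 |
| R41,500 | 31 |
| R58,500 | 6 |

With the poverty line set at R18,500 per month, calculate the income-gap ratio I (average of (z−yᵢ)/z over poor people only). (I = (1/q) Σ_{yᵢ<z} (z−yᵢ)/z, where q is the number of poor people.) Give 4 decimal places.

Below the line: 10×R12,500, 23×R15,000 (q = 33 of N = 102).
Shortfall ratios (z−y)/z: 0.3243 (×10), 0.1892 (×23); sum = 7.594595.
I averages over the q = 33 poor units only: 7.594595 / 33 = 0.2301.

0.2301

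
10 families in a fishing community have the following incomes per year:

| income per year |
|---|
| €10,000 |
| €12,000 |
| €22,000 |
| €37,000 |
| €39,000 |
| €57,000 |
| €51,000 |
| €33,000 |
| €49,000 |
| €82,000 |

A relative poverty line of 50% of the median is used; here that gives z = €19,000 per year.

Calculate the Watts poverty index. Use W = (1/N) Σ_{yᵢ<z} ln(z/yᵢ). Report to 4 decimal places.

0.1101

Incomes under z: €10,000, €12,000 (q = 2 of N = 10).
Log shortfalls: ln(19000/10000) = 0.6419; ln(19000/12000) = 0.4595.
W = 1.101386 / 10 = 0.1101.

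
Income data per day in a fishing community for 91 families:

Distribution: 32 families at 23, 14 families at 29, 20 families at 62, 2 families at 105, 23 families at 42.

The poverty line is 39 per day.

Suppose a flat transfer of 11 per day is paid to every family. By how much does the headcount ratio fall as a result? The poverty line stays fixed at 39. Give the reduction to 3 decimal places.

Before: below the line — 32×23, 14×29; headcount ratio = 0.50549.
After the 11 transfer: below the line — 32×34; headcount ratio = 0.35165.
Reduction = 0.50549 − 0.35165 = 0.154.

0.154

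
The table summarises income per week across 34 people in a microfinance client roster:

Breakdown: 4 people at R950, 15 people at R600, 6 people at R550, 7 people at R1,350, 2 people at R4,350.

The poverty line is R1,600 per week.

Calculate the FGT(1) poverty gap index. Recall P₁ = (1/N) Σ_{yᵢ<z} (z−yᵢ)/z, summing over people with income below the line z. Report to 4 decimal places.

Incomes under z: 6×R550, 15×R600, 4×R950, 7×R1,350 (q = 32 of N = 34).
Normalized shortfalls: (1600−550)/1600 = 0.6562 (×6); (1600−600)/1600 = 0.6250 (×15); (1600−950)/1600 = 0.4062 (×4); (1600−1350)/1600 = 0.1562 (×7).
Sum of shortfalls = 16.031250; P₁ averages over all N: 16.031250 / 34 = 0.4715.

0.4715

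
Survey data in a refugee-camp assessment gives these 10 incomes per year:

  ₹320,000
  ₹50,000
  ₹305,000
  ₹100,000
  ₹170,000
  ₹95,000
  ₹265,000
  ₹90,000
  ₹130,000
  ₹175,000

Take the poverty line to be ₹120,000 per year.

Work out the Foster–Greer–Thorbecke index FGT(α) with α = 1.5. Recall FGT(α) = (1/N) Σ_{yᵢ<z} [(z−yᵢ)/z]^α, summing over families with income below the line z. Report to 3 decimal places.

Incomes under z: ₹50,000, ₹90,000, ₹95,000, ₹100,000 (q = 4 of N = 10).
Gap ratios (z−y)/z: (120000−50000)/120000 = 0.5833; (120000−90000)/120000 = 0.2500; (120000−95000)/120000 = 0.2083; (120000−100000)/120000 = 0.1667.
Raised to α = 1.5: 0.44553; 0.12500; 0.09509; 0.06804.
Sum = 0.733660; FGT(1.5) = 0.733660 / 10 = 0.073.

0.073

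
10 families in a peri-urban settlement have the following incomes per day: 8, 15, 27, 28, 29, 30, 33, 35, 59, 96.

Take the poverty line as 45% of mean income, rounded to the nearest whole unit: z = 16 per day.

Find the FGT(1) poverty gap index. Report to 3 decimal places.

Poor units: 8, 15 (q = 2 of N = 10).
Gap ratios (z−y)/z: (16−8)/16 = 0.5000; (16−15)/16 = 0.0625.
Sum of shortfalls = 0.562500; P₁ averages over all N: 0.562500 / 10 = 0.056.

0.056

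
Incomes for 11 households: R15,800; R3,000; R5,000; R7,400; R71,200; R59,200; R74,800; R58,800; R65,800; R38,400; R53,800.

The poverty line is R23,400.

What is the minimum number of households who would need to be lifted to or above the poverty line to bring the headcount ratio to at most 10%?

Currently q = 4 of N = 11 are below the line (H = 0.364).
A headcount ratio of at most 10% allows at most ⌊0.10 × 11⌋ = 1 poor households.
So at least 4 − 1 = 3 must be lifted.

3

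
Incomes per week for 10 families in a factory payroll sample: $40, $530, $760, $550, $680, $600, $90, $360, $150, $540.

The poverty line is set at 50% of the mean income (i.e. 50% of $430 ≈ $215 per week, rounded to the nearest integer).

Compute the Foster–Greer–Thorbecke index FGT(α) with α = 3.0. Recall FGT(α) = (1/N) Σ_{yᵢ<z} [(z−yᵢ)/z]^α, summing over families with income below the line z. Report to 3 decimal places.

0.076

Incomes under z: $40, $90, $150 (q = 3 of N = 10).
Gap ratios (z−y)/z: (215−40)/215 = 0.8140; (215−90)/215 = 0.5814; (215−150)/215 = 0.3023.
Raised to α = 3.0: 0.53926; 0.19652; 0.02763.
Sum = 0.763417; FGT(3.0) = 0.763417 / 10 = 0.076.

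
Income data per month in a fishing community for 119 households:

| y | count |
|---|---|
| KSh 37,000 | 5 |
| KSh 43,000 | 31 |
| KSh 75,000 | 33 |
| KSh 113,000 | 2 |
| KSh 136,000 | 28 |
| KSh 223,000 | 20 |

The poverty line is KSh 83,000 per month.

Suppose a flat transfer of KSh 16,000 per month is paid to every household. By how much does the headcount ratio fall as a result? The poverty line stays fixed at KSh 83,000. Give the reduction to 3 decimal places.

Before: below the line — 5×KSh 37,000, 31×KSh 43,000, 33×KSh 75,000; headcount ratio = 0.57983.
After the KSh 16,000 transfer: below the line — 5×KSh 53,000, 31×KSh 59,000; headcount ratio = 0.30252.
Reduction = 0.57983 − 0.30252 = 0.277.

0.277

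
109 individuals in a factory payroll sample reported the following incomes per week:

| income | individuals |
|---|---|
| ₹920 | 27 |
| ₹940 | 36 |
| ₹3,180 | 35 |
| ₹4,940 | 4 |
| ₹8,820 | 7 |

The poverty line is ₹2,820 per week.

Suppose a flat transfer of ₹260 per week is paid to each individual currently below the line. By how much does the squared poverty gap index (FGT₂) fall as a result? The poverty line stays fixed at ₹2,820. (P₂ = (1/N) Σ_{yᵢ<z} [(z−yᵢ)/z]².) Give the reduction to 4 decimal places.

Before: below the line — 27×₹920, 36×₹940; squared poverty gap index (FGT₂) = 0.259236.
After the ₹260 transfer: below the line — 27×₹1,180, 36×₹1,200; squared poverty gap index (FGT₂) = 0.192773.
Reduction = 0.259236 − 0.192773 = 0.0665.

0.0665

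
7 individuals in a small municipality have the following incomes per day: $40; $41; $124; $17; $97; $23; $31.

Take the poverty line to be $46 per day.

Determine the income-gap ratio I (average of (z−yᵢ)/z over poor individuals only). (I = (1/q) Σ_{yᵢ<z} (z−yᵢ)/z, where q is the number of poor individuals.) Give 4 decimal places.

Below the line: $17, $23, $31, $40, $41 (q = 5 of N = 7).
Relative gaps: 0.6304, 0.5000, 0.3261, 0.1304, 0.1087; sum = 1.695652.
I averages over the q = 5 poor units only: 1.695652 / 5 = 0.3391.

0.3391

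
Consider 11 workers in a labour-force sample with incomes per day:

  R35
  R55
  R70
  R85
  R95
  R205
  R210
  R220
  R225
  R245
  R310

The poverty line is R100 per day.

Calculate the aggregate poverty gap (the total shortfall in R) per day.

R160

Below z: R35, R55, R70, R85, R95 (q = 5 of N = 11).
Individual gaps: 100−35 = 65; 100−55 = 45; 100−70 = 30; 100−85 = 15; 100−95 = 5.
Aggregate gap = R160.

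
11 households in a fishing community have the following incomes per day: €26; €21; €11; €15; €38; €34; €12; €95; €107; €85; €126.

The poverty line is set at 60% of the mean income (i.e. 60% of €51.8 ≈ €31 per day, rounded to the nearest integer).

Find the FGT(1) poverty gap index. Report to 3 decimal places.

0.205

Below z: €11, €12, €15, €21, €26 (q = 5 of N = 11).
Normalized shortfalls: (31−11)/31 = 0.6452; (31−12)/31 = 0.6129; (31−15)/31 = 0.5161; (31−21)/31 = 0.3226; (31−26)/31 = 0.1613.
Sum of shortfalls = 2.258065; P₁ averages over all N: 2.258065 / 11 = 0.205.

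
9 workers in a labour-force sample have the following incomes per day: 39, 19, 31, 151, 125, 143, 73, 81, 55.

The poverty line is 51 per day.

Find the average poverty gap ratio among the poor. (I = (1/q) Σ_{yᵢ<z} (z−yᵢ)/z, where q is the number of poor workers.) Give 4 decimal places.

Incomes under z: 19, 31, 39 (q = 3 of N = 9).
Shortfall ratios (z−y)/z: 0.6275, 0.3922, 0.2353; sum = 1.254902.
I averages over the q = 3 poor units only: 1.254902 / 3 = 0.4183.

0.4183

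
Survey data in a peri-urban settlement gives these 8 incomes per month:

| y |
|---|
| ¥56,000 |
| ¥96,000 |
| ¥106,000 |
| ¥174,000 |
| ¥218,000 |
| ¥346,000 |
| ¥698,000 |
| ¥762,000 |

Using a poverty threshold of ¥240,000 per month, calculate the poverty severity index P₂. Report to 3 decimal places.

Below z: ¥56,000, ¥96,000, ¥106,000, ¥174,000, ¥218,000 (q = 5 of N = 8).
Gap ratios (z−y)/z: (240000−56000)/240000 = 0.7667; (240000−96000)/240000 = 0.6000; (240000−106000)/240000 = 0.5583; (240000−174000)/240000 = 0.2750; (240000−218000)/240000 = 0.0917.
Squared: 0.5878; 0.3600; 0.3117; 0.0756; 0.0084.
Sum = 1.343542; P₂ = 1.343542 / 8 = 0.168.

0.168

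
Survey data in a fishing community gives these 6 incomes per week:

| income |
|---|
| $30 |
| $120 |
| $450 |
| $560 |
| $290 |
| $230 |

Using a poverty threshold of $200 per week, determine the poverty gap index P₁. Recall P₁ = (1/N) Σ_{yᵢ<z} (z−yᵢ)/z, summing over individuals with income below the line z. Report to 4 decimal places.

Below z: $30, $120 (q = 2 of N = 6).
Normalized shortfalls: (200−30)/200 = 0.8500; (200−120)/200 = 0.4000.
Sum of shortfalls = 1.250000; P₁ averages over all N: 1.250000 / 6 = 0.2083.

0.2083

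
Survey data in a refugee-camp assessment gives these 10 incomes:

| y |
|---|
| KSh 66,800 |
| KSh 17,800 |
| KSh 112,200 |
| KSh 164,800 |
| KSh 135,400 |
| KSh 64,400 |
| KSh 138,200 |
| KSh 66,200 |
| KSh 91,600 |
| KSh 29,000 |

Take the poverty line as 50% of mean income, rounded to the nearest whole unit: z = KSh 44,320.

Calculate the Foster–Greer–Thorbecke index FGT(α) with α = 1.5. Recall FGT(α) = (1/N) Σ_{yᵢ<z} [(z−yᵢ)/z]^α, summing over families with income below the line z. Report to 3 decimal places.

0.067

Below the line: KSh 17,800, KSh 29,000 (q = 2 of N = 10).
Gap ratios (z−y)/z: (44320−17800)/44320 = 0.5984; (44320−29000)/44320 = 0.3457.
Raised to α = 1.5: 0.46287; 0.20323.
Sum = 0.666102; FGT(1.5) = 0.666102 / 10 = 0.067.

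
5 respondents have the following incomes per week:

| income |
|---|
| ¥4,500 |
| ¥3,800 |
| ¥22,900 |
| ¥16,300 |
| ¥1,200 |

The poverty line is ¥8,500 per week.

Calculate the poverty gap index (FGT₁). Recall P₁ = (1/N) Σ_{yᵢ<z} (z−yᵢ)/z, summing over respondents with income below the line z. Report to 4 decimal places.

0.3765

Incomes under z: ¥1,200, ¥3,800, ¥4,500 (q = 3 of N = 5).
Gap ratios (z−y)/z: (8500−1200)/8500 = 0.8588; (8500−3800)/8500 = 0.5529; (8500−4500)/8500 = 0.4706.
Σ = 1.882353. Dividing by the full population N = 5 gives P₁ = 0.3765.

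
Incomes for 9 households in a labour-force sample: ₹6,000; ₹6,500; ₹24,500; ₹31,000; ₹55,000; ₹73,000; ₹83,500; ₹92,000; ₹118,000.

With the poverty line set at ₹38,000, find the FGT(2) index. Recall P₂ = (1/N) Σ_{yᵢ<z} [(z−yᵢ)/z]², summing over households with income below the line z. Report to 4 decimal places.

0.1729

Below the line: ₹6,000, ₹6,500, ₹24,500, ₹31,000 (q = 4 of N = 9).
Relative gaps: (38000−6000)/38000 = 0.8421; (38000−6500)/38000 = 0.8289; (38000−24500)/38000 = 0.3553; (38000−31000)/38000 = 0.1842.
Squared: 0.7091; 0.6872; 0.1262; 0.0339.
Sum = 1.556440; P₂ = 1.556440 / 9 = 0.1729.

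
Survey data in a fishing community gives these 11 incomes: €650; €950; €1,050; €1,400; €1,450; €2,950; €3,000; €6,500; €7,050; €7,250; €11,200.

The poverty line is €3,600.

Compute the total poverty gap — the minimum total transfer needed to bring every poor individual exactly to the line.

Below the line: €650, €950, €1,050, €1,400, €1,450, €2,950, €3,000 (q = 7 of N = 11).
Individual gaps: 3600−650 = 2950; 3600−950 = 2650; 3600−1050 = 2550; 3600−1400 = 2200; 3600−1450 = 2150; 3600−2950 = 650; 3600−3000 = 600.
Aggregate gap = €13,750.

€13,750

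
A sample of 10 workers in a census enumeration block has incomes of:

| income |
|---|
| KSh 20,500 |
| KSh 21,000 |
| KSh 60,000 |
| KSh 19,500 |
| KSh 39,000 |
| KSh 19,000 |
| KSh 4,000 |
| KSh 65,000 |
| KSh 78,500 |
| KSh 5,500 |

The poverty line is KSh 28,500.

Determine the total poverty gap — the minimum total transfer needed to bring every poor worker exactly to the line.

KSh 81,500

Below z: KSh 4,000, KSh 5,500, KSh 19,000, KSh 19,500, KSh 20,500, KSh 21,000 (q = 6 of N = 10).
Individual gaps: 28500−4000 = 24500; 28500−5500 = 23000; 28500−19000 = 9500; 28500−19500 = 9000; 28500−20500 = 8000; 28500−21000 = 7500.
Aggregate gap = KSh 81,500.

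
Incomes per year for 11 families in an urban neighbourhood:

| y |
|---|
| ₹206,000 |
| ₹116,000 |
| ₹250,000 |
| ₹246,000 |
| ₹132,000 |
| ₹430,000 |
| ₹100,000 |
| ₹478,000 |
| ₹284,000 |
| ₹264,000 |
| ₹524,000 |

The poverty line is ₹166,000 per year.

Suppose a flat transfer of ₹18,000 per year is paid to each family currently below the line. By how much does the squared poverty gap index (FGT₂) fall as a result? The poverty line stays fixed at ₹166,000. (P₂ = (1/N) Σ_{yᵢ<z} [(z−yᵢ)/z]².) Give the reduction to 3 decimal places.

Before: below the line — ₹100,000, ₹116,000, ₹132,000; squared poverty gap index (FGT₂) = 0.02643.
After the ₹18,000 transfer: below the line — ₹118,000, ₹134,000, ₹150,000; squared poverty gap index (FGT₂) = 0.01182.
Reduction = 0.02643 − 0.01182 = 0.015.

0.015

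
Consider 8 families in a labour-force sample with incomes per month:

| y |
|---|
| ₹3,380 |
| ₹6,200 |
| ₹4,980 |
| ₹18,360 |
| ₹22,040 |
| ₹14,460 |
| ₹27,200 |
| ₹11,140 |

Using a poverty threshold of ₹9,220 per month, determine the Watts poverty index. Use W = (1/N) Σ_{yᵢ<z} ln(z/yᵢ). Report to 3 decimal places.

Below z: ₹3,380, ₹4,980, ₹6,200 (q = 3 of N = 8).
ln(z/y) terms: ln(9220/3380) = 1.0035; ln(9220/4980) = 0.6159; ln(9220/6200) = 0.3968.
W = 2.016270 / 8 = 0.252.

0.252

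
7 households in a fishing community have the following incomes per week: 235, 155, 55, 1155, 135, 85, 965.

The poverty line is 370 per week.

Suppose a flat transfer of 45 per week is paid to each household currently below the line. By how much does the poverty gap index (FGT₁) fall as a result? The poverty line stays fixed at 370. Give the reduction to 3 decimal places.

Before: below the line — 55, 85, 135, 155, 235; poverty gap index (FGT₁) = 0.45753.
After the 45 transfer: below the line — 100, 130, 180, 200, 280; poverty gap index (FGT₁) = 0.37066.
Reduction = 0.45753 − 0.37066 = 0.087.

0.087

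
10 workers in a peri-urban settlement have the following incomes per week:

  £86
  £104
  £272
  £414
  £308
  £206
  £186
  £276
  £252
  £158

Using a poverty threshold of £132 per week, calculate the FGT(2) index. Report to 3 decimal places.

0.017

Below the line: £86, £104 (q = 2 of N = 10).
Relative gaps: (132−86)/132 = 0.3485; (132−104)/132 = 0.2121.
Squared: 0.1214; 0.0450.
Sum = 0.166437; P₂ = 0.166437 / 10 = 0.017.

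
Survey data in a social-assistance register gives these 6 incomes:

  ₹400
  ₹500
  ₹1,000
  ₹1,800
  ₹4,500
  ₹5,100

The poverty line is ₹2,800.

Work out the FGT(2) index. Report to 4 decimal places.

0.3250

Below the line: ₹400, ₹500, ₹1,000, ₹1,800 (q = 4 of N = 6).
Relative gaps: (2800−400)/2800 = 0.8571; (2800−500)/2800 = 0.8214; (2800−1000)/2800 = 0.6429; (2800−1800)/2800 = 0.3571.
Squared: 0.7347; 0.6747; 0.4133; 0.1276.
Sum = 1.950255; P₂ = 1.950255 / 6 = 0.3250.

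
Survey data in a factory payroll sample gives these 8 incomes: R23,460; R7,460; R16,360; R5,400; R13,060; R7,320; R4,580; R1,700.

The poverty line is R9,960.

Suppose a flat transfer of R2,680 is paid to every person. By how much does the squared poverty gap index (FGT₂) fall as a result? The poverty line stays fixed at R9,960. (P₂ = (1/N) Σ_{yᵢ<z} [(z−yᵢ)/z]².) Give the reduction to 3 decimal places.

0.112

Before: below the line — R1,700, R4,580, R5,400, R7,320, R7,460; squared poverty gap index (FGT₂) = 0.16530.
After the R2,680 transfer: below the line — R4,380, R7,260, R8,080; squared poverty gap index (FGT₂) = 0.05287.
Reduction = 0.16530 − 0.05287 = 0.112.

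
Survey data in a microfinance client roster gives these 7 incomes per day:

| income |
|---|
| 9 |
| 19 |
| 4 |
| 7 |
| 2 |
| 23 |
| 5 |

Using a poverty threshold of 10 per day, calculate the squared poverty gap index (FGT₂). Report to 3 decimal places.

Poor units: 2, 4, 5, 7, 9 (q = 5 of N = 7).
Shortfall ratios: (10−2)/10 = 0.8000; (10−4)/10 = 0.6000; (10−5)/10 = 0.5000; (10−7)/10 = 0.3000; (10−9)/10 = 0.1000.
Squared: 0.6400; 0.3600; 0.2500; 0.0900; 0.0100.
Sum = 1.350000; P₂ = 1.350000 / 7 = 0.193.

0.193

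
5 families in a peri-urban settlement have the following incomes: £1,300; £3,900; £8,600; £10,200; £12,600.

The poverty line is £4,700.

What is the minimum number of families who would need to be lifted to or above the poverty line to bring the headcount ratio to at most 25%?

Currently q = 2 of N = 5 are below the line (H = 0.400).
A headcount ratio of at most 25% allows at most ⌊0.25 × 5⌋ = 1 poor families.
So at least 2 − 1 = 1 must be lifted.

1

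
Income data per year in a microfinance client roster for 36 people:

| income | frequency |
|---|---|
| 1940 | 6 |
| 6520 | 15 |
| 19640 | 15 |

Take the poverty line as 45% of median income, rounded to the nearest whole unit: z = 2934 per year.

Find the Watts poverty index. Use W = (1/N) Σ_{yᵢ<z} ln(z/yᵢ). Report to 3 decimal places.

0.069

Below the line: 6×1940 (q = 6 of N = 36).
Log shortfalls: ln(2934/1940) = 0.4137 (×6).
W = 2.482072 / 36 = 0.069.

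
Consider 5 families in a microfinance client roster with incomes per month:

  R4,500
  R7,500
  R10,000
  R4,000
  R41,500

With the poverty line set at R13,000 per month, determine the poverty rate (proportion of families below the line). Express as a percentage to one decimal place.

4 of the 5 families have income below R13,000.
H = 4/5 = 80.0%.

80.0%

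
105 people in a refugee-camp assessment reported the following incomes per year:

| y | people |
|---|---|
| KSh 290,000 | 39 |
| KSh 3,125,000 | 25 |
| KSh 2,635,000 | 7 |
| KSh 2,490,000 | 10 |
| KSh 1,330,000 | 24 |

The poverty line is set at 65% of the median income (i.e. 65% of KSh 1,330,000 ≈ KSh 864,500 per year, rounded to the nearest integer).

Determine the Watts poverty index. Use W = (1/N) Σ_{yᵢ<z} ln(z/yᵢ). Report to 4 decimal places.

0.4057

Below z: 39×KSh 290,000 (q = 39 of N = 105).
ln(z/y) terms: ln(864500/290000) = 1.0923 (×39).
W = 42.598545 / 105 = 0.4057.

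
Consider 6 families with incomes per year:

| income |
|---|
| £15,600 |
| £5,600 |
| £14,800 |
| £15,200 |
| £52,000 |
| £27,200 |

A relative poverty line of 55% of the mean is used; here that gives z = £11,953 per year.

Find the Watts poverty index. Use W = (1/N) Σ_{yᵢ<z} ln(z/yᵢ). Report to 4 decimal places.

Incomes under z: £5,600 (q = 1 of N = 6).
ln(z/y) terms: ln(11953/5600) = 0.7582.
W = 0.758216 / 6 = 0.1264.

0.1264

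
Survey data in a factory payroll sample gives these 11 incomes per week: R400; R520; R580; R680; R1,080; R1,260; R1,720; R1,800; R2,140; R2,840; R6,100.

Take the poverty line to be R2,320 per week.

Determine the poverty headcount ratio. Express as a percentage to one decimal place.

9 of the 11 respondents have income below R2,320.
H = 9/11 = 81.8%.

81.8%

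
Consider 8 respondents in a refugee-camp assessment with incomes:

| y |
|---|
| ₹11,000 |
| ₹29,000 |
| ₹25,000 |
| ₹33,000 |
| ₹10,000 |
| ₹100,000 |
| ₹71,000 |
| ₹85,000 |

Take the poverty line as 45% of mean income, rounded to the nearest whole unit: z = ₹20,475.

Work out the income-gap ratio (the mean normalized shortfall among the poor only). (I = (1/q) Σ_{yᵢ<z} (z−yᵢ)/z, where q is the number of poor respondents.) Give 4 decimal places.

Below the line: ₹10,000, ₹11,000 (q = 2 of N = 8).
Relative gaps: 0.5116, 0.4628; sum = 0.974359.
The income-gap ratio divides by q (the poor only): 0.974359 / 2 = 0.4872.

0.4872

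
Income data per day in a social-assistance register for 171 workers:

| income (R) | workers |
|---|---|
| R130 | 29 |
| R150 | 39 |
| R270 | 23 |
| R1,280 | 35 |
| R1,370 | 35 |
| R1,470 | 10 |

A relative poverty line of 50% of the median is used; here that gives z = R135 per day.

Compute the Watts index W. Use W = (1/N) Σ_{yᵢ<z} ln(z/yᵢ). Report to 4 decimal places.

Below the line: 29×R130 (q = 29 of N = 171).
ln(z/y) terms: ln(135/130) = 0.0377 (×29).
W = 1.094470 / 171 = 0.0064.

0.0064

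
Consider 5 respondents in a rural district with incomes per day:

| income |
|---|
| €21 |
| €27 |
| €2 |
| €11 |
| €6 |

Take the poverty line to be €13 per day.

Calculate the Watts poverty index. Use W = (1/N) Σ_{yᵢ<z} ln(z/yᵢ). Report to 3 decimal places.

Incomes under z: €2, €6, €11 (q = 3 of N = 5).
Log gaps: ln(13/2) = 1.8718; ln(13/6) = 0.7732; ln(13/11) = 0.1671.
W = 2.812046 / 5 = 0.562.

0.562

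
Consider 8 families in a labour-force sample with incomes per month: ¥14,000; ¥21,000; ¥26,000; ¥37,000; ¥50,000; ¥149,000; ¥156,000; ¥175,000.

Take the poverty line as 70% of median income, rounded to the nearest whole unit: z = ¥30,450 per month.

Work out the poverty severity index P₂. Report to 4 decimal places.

0.0512

Below the line: ¥14,000, ¥21,000, ¥26,000 (q = 3 of N = 8).
Relative gaps: (30450−14000)/30450 = 0.5402; (30450−21000)/30450 = 0.3103; (30450−26000)/30450 = 0.1461.
Squared: 0.2918; 0.0963; 0.0214.
Sum = 0.409519; P₂ = 0.409519 / 8 = 0.0512.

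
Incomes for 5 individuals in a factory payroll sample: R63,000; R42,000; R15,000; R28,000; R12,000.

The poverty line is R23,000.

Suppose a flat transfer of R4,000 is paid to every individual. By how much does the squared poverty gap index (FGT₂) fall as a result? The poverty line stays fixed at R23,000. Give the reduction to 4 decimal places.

0.0454

Before: below the line — R12,000, R15,000; squared poverty gap index (FGT₂) = 0.069943.
After the R4,000 transfer: below the line — R16,000, R19,000; squared poverty gap index (FGT₂) = 0.024575.
Reduction = 0.069943 − 0.024575 = 0.0454.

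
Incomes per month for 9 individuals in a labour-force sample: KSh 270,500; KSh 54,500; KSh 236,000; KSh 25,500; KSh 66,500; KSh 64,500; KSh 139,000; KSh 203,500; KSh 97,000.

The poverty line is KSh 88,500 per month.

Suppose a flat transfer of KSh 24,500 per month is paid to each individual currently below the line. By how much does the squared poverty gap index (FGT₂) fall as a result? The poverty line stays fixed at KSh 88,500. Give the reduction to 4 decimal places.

Before: below the line — KSh 25,500, KSh 54,500, KSh 64,500, KSh 66,500; squared poverty gap index (FGT₂) = 0.087743.
After the KSh 24,500 transfer: below the line — KSh 50,000, KSh 79,000; squared poverty gap index (FGT₂) = 0.022308.
Reduction = 0.087743 − 0.022308 = 0.0654.

0.0654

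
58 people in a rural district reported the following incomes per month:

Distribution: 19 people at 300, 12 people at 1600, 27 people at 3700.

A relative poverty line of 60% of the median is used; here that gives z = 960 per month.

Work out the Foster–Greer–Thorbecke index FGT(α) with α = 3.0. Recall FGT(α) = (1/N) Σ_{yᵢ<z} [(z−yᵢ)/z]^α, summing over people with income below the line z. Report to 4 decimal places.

Below the line: 19×300 (q = 19 of N = 58).
Normalized shortfalls: (960−300)/960 = 0.6875 (×19).
Raised to α = 3.0: 0.32495 (×19).
Sum = 6.174072; FGT(3.0) = 6.174072 / 58 = 0.1064.

0.1064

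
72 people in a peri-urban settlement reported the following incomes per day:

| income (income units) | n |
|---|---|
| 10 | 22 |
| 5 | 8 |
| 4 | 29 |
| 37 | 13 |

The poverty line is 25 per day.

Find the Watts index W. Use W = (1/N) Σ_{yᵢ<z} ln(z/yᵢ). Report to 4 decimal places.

1.1969

Poor units: 29×4, 8×5, 22×10 (q = 59 of N = 72).
ln(z/y) terms: ln(25/4) = 1.8326 (×29); ln(25/5) = 1.6094 (×8); ln(25/10) = 0.9163 (×22).
W = 86.178762 / 72 = 1.1969.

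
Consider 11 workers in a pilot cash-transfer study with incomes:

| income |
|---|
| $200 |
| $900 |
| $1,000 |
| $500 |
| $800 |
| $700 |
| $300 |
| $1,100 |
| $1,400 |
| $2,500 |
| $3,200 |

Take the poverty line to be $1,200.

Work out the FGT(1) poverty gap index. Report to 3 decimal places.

Poor units: $200, $300, $500, $700, $800, $900, $1,000, $1,100 (q = 8 of N = 11).
Relative gaps: (1200−200)/1200 = 0.8333; (1200−300)/1200 = 0.7500; (1200−500)/1200 = 0.5833; (1200−700)/1200 = 0.4167; (1200−800)/1200 = 0.3333; (1200−900)/1200 = 0.2500; (1200−1000)/1200 = 0.1667; (1200−1100)/1200 = 0.0833.
Sum of shortfalls = 3.416667; P₁ averages over all N: 3.416667 / 11 = 0.311.

0.311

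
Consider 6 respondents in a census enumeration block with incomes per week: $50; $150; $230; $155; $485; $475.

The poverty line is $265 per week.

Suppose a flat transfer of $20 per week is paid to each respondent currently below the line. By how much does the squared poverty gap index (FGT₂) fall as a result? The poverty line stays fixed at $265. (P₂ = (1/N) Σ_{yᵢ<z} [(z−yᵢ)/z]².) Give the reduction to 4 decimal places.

Before: below the line — $50, $150, $155, $230; squared poverty gap index (FGT₂) = 0.172719.
After the $20 transfer: below the line — $70, $170, $175, $250; squared poverty gap index (FGT₂) = 0.131423.
Reduction = 0.172719 − 0.131423 = 0.0413.

0.0413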